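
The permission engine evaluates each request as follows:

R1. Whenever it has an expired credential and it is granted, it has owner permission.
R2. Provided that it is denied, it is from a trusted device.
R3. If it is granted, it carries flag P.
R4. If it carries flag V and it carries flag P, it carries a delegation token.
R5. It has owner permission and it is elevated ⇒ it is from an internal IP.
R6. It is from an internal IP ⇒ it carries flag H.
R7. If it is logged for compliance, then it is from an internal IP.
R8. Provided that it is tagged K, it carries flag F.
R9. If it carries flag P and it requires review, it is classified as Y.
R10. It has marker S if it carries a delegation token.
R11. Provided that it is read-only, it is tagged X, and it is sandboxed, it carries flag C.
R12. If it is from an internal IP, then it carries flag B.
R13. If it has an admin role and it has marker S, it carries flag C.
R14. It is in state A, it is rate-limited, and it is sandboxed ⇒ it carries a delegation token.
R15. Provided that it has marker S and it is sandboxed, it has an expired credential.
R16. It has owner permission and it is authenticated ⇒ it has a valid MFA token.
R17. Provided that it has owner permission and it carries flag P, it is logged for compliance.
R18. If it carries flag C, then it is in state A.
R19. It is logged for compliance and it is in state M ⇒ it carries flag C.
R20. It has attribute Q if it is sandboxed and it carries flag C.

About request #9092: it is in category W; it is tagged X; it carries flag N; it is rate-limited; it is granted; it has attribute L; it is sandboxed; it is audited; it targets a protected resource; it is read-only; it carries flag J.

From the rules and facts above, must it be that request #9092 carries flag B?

Yes

By R3 (it is granted): it carries flag P.
By R11 (it is read-only, it is tagged X, it is sandboxed): it carries flag C.
By R18 (it carries flag C): it is in state A.
By R14 (it is in state A, it is rate-limited, it is sandboxed): it carries a delegation token.
By R10 (it carries a delegation token): it has marker S.
By R15 (it has marker S, it is sandboxed): it has an expired credential.
By R1 (it has an expired credential, it is granted): it has owner permission.
By R17 (it has owner permission, it carries flag P): it is logged for compliance.
By R7 (it is logged for compliance): it is from an internal IP.
By R12 (it is from an internal IP): it carries flag B.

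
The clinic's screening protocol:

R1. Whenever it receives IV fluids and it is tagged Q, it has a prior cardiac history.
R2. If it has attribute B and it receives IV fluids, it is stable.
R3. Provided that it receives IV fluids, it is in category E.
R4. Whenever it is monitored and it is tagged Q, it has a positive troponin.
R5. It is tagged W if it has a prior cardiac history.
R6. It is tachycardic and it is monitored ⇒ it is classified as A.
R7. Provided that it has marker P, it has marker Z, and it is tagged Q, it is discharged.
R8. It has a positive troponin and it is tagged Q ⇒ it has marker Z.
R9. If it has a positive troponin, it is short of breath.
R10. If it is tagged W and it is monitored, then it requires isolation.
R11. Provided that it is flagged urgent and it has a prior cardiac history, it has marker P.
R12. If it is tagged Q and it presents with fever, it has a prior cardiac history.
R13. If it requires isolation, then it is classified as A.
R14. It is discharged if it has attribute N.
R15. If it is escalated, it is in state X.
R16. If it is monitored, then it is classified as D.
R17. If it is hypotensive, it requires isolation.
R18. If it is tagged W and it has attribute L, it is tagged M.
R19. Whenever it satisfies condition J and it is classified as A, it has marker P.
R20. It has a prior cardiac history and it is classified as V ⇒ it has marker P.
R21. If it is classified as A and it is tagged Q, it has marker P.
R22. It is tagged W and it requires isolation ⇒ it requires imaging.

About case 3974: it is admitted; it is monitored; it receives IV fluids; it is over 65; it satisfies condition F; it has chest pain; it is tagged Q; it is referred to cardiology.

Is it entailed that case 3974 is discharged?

Yes

By R1 (it receives IV fluids, it is tagged Q): it has a prior cardiac history.
By R4 (it is monitored, it is tagged Q): it has a positive troponin.
By R5 (it has a prior cardiac history): it is tagged W.
By R8 (it has a positive troponin, it is tagged Q): it has marker Z.
By R10 (it is tagged W, it is monitored): it requires isolation.
By R13 (it requires isolation): it is classified as A.
By R21 (it is classified as A, it is tagged Q): it has marker P.
By R7 (it has marker P, it has marker Z, it is tagged Q): it is discharged.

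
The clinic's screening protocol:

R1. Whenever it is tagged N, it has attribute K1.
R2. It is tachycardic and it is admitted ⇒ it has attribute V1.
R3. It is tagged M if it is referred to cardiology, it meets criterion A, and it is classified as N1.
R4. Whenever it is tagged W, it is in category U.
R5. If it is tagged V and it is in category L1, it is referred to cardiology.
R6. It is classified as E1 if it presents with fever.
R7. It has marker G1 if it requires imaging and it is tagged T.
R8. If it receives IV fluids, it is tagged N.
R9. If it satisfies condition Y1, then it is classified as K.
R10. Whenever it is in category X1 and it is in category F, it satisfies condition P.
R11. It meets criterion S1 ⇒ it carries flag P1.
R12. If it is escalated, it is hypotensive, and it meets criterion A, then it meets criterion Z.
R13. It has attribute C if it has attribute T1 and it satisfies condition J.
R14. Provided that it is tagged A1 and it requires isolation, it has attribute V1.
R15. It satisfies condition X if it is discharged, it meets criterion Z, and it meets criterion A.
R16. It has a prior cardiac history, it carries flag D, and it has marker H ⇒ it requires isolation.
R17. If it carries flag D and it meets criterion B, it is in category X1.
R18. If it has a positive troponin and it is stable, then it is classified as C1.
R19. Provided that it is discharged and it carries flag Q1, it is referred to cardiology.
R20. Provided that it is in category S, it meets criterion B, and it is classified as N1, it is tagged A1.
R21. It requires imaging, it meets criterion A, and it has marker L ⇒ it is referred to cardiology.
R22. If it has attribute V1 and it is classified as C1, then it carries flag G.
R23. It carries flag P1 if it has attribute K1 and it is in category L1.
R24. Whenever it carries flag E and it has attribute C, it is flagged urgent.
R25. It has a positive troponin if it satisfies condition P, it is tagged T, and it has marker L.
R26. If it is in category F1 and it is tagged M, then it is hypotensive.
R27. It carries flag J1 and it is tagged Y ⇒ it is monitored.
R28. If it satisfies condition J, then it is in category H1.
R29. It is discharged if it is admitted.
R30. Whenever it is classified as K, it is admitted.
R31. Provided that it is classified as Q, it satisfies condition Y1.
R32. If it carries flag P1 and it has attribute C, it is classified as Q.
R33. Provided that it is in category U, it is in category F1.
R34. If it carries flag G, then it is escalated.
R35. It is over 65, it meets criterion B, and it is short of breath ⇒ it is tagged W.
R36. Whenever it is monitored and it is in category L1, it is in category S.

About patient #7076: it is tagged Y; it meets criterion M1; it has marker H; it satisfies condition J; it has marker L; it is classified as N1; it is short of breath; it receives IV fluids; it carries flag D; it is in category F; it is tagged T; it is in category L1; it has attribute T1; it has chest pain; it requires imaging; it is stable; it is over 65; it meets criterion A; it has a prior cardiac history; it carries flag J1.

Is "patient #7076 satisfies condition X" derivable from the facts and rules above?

Forward chaining from the given facts derives: has marker G1, is tagged N, has attribute C, requires isolation, is referred to cardiology, is monitored, is in category H1, is in category S, has attribute K1, is tagged M, carries flag P1, is classified as Q, satisfies condition Y1, is classified as K, is admitted, is discharged.
The only rule concluding "it satisfies condition X" is R15, which needs "it meets criterion Z"; that is never established.

No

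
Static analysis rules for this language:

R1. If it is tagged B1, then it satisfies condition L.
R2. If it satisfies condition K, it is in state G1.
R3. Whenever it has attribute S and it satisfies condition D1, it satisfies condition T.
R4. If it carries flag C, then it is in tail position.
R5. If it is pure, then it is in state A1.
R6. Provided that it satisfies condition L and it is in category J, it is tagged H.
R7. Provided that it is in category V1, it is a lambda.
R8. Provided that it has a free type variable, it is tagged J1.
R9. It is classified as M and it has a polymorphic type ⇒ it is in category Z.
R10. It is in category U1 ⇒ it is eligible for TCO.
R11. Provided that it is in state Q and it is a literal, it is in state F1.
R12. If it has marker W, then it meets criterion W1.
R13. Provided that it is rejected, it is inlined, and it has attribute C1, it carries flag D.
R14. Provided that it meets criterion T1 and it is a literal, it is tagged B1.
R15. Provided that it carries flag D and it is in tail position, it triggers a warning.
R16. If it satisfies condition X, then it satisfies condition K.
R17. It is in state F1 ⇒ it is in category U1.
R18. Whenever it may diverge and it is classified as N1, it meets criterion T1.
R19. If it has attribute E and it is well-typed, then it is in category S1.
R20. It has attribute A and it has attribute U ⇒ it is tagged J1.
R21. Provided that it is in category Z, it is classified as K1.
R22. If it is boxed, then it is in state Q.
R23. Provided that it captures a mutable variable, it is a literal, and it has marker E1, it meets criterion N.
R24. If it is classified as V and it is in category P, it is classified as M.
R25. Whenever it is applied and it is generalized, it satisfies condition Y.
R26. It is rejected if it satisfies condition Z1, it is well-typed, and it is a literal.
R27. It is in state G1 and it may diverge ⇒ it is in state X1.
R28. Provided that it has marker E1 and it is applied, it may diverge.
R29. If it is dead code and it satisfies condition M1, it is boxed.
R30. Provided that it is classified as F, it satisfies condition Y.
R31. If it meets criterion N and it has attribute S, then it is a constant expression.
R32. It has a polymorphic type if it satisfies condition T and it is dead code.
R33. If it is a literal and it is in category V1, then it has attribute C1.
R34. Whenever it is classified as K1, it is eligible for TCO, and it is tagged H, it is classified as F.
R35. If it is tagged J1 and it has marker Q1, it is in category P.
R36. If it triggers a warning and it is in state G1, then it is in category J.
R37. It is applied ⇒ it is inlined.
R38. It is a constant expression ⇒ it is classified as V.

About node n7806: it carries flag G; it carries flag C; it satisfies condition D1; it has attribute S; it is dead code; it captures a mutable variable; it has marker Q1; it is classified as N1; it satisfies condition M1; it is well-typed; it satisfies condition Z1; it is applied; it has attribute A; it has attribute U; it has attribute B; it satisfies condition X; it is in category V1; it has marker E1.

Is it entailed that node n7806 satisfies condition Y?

No

Forward chaining from the given facts derives: satisfies condition T, is in tail position, is a lambda, satisfies condition K, is tagged J1, may diverge, is boxed, has a polymorphic type, is in category P, is inlined, is in state G1, meets criterion T1, is in state Q, is in state X1.
Rules concluding "it satisfies condition Y": R25 needs "it is generalized"; R30 needs "it is classified as F" — none of these are established.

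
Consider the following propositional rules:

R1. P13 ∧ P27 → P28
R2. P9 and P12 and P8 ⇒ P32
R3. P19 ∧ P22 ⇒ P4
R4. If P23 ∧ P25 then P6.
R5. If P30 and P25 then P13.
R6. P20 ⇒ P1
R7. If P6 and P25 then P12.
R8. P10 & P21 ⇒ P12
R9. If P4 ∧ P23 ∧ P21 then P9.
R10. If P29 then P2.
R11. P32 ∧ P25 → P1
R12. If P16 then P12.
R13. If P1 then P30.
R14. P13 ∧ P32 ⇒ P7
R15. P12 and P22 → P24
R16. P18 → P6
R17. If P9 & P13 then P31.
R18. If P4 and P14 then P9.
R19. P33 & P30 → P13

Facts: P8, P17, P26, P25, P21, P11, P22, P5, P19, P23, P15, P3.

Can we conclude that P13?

P4  (by R3: P19, P22)
P6  (by R4: P23, P25)
P12  (by R7: P6, P25)
P9  (by R9: P4, P23, P21)
P32  (by R2: P9, P12, P8)
P1  (by R11: P32, P25)
P30  (by R13: P1)
P13  (by R5: P30, P25)

Yes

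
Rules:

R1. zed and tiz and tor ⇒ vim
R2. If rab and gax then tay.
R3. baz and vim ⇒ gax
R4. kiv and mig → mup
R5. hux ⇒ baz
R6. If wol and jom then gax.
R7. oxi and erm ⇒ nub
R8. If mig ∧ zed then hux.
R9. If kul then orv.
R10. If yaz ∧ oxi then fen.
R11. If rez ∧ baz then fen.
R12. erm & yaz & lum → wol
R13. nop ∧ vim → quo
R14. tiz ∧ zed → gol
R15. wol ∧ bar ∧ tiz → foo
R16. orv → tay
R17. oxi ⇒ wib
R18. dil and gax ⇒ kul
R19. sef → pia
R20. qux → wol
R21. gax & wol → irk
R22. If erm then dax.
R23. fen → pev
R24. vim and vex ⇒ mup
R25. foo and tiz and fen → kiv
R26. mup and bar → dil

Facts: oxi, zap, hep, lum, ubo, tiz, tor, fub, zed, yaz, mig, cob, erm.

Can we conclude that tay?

No

Forward chaining from the given facts derives: vim, nub, hux, fen, wol, gol, wib, dax, pev, baz, gax, irk.
Rules concluding tay: R2 needs rab; R16 needs orv — none of these are established.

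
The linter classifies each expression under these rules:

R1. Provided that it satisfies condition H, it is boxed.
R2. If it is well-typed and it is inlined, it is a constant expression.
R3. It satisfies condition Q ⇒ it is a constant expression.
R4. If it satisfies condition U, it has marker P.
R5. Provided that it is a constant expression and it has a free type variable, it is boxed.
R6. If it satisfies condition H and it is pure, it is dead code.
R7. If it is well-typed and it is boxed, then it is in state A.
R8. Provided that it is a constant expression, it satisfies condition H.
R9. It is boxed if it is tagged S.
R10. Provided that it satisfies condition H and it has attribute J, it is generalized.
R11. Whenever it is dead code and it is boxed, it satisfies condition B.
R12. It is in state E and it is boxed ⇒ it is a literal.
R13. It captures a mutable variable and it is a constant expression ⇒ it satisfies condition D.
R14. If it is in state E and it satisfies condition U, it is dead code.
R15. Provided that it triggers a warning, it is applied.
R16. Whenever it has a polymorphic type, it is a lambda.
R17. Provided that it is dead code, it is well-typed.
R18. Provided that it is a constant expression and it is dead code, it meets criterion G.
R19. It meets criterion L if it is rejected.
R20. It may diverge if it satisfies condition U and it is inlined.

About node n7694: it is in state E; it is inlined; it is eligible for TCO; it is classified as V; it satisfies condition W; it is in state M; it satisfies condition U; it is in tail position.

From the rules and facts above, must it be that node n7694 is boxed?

By R14 (it is in state E, it satisfies condition U): it is dead code.
By R17 (it is dead code): it is well-typed.
By R2 (it is well-typed, it is inlined): it is a constant expression.
By R8 (it is a constant expression): it satisfies condition H.
By R1 (it satisfies condition H): it is boxed.

Yes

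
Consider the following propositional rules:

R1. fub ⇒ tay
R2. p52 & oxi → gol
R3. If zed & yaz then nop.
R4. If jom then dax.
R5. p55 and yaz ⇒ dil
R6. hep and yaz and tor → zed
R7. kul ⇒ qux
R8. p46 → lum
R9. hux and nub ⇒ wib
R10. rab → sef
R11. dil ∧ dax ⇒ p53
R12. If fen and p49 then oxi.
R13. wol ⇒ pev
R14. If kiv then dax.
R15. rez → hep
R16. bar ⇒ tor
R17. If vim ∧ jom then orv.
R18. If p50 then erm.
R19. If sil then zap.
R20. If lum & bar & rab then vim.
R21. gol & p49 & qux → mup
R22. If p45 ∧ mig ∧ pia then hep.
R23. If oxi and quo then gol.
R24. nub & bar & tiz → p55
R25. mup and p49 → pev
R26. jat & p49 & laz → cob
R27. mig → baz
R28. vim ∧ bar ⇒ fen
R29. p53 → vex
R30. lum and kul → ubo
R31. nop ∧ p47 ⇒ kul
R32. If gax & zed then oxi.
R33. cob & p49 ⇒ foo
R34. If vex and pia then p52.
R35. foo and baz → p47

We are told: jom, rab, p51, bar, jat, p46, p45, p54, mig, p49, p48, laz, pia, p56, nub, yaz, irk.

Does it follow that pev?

No

Forward chaining from the given facts derives: dax, lum, sef, tor, vim, hep, cob, baz, fen, foo, p47, zed, oxi, orv, nop, kul, qux, ubo.
Rules concluding pev: R13 needs wol; R25 needs mup — none of these are established.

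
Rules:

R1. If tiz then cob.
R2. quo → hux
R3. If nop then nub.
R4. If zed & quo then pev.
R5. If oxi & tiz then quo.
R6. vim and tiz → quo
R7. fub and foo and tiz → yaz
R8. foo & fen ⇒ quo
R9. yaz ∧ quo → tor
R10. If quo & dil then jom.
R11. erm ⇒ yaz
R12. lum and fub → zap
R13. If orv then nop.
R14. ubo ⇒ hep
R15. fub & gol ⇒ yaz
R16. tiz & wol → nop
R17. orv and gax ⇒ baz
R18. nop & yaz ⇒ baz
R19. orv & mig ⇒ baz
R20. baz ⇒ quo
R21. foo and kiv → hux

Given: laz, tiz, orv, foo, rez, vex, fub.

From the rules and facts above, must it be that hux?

yaz  (by R7: fub, foo, tiz)
nop  (by R13: orv)
baz  (by R18: nop, yaz)
quo  (by R20: baz)
hux  (by R2: quo)

Yes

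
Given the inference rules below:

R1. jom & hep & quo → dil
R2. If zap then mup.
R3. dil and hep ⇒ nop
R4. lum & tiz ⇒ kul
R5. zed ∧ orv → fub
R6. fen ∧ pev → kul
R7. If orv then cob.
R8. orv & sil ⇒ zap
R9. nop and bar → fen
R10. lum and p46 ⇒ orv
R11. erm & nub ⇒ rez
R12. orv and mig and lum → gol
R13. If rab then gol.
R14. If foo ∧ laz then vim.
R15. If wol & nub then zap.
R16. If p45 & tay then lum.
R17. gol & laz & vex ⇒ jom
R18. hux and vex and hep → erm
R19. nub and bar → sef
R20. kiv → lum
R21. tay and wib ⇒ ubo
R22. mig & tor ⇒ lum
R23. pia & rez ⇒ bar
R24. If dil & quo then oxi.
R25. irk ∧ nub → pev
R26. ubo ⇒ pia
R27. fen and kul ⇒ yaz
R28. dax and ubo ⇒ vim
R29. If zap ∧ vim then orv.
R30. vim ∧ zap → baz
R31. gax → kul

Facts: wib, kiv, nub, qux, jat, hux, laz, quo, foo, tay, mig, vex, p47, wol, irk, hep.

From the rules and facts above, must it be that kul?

vim  (by R14: foo, laz)
zap  (by R15: wol, nub)
erm  (by R18: hux, vex, hep)
lum  (by R20: kiv)
ubo  (by R21: tay, wib)
pev  (by R25: irk, nub)
pia  (by R26: ubo)
orv  (by R29: zap, vim)
rez  (by R11: erm, nub)
gol  (by R12: orv, mig, lum)
jom  (by R17: gol, laz, vex)
bar  (by R23: pia, rez)
dil  (by R1: jom, hep, quo)
nop  (by R3: dil, hep)
fen  (by R9: nop, bar)
kul  (by R6: fen, pev)

Yes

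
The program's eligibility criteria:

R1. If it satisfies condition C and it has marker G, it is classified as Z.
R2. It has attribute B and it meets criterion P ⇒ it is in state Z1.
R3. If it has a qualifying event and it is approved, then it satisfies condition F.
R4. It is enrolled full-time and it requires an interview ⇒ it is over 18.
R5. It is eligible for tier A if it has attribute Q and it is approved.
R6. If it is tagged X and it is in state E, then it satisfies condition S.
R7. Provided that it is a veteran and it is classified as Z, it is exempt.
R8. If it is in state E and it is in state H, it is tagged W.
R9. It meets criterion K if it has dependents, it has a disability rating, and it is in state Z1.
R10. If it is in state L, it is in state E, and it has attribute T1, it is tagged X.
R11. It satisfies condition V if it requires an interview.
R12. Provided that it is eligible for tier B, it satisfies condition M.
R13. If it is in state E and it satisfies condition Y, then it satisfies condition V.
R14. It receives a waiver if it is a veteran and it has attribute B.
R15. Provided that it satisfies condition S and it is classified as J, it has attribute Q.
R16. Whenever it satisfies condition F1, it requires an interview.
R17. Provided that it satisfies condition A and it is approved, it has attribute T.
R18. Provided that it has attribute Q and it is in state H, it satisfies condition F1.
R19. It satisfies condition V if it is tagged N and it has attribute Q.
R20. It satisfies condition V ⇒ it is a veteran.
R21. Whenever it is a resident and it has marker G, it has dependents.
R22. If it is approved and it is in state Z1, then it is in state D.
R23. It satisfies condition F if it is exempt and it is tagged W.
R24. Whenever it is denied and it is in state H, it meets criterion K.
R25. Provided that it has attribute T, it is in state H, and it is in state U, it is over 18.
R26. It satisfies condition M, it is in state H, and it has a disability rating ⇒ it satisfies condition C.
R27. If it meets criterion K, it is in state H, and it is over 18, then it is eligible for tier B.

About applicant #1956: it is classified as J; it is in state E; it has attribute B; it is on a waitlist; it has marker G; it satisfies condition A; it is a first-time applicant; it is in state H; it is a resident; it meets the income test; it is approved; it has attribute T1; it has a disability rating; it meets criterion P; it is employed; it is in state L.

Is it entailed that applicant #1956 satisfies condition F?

No

Forward chaining from the given facts derives: is in state Z1, is tagged W, is tagged X, has attribute T, has dependents, is in state D, satisfies condition S, meets criterion K, has attribute Q, satisfies condition F1, is eligible for tier A, requires an interview, satisfies condition V, is a veteran, receives a waiver.
Rules concluding "it satisfies condition F": R3 needs "it has a qualifying event"; R23 needs "it is exempt" — none of these are established.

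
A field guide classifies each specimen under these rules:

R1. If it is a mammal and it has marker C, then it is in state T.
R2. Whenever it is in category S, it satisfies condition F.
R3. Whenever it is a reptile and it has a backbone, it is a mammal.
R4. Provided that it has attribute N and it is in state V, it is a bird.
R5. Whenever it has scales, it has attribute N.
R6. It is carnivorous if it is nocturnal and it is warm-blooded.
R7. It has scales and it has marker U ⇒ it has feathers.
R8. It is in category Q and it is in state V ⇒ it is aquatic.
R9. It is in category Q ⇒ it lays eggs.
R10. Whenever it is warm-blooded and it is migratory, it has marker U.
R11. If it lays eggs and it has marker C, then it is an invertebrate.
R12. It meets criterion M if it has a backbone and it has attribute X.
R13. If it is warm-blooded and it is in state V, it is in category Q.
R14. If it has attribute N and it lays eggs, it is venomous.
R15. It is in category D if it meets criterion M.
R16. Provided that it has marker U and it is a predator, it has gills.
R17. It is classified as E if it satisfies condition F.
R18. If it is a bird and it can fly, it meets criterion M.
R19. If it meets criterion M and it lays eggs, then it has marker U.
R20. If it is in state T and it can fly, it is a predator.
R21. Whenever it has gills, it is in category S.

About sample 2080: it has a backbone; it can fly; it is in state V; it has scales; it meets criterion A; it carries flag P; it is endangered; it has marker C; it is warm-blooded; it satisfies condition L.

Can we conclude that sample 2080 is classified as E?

No

Forward chaining from the given facts derives: has attribute N, is in category Q, is a bird, is aquatic, lays eggs, is an invertebrate, is venomous, meets criterion M, has marker U, has feathers, is in category D.
The only rule concluding "it is classified as E" is R17, which needs "it satisfies condition F"; that is never established.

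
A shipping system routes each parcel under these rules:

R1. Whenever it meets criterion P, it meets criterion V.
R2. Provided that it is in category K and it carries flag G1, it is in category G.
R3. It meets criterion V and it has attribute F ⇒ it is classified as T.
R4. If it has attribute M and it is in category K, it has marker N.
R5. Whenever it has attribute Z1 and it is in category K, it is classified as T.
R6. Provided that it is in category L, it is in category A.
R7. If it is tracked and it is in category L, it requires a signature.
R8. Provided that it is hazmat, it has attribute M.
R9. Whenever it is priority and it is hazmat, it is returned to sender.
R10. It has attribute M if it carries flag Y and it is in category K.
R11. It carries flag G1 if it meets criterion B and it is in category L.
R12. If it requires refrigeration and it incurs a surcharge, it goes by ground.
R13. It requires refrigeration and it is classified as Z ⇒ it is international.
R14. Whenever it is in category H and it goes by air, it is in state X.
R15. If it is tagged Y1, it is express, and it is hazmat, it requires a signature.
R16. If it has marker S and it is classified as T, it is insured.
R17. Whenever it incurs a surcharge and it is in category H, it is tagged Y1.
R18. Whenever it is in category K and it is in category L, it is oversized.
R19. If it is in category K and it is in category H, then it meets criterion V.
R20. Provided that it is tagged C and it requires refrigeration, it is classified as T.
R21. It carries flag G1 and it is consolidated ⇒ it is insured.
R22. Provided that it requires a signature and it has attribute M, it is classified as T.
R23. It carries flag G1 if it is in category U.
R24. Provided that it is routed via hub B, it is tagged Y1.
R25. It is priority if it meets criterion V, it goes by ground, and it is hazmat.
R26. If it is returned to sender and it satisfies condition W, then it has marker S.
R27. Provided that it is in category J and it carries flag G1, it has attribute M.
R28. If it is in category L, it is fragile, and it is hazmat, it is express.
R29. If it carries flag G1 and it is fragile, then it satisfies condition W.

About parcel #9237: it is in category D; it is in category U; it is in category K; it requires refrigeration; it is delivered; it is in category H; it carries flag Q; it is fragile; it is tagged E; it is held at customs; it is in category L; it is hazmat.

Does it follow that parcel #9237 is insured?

No

Forward chaining from the given facts derives: is in category A, has attribute M, is oversized, meets criterion V, carries flag G1, is express, satisfies condition W, is in category G, has marker N.
Rules concluding "it is insured": R16 needs "it has marker S"; R21 needs "it is consolidated" — none of these are established.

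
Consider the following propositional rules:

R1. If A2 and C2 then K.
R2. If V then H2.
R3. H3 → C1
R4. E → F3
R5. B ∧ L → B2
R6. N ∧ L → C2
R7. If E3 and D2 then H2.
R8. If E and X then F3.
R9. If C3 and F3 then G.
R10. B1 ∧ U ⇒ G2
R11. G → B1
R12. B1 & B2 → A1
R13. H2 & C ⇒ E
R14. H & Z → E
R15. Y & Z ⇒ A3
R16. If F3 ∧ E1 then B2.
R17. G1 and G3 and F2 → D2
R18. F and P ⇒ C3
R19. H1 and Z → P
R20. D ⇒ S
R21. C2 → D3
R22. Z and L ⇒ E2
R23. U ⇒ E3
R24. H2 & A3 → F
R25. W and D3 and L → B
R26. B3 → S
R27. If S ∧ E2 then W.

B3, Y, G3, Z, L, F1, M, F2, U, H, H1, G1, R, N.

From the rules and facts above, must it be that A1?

Yes

C2  (by R6: N, L)
E  (by R14: H, Z)
A3  (by R15: Y, Z)
D2  (by R17: G1, G3, F2)
P  (by R19: H1, Z)
D3  (by R21: C2)
E2  (by R22: Z, L)
E3  (by R23: U)
S  (by R26: B3)
W  (by R27: S, E2)
F3  (by R4: E)
H2  (by R7: E3, D2)
F  (by R24: H2, A3)
B  (by R25: W, D3, L)
B2  (by R5: B, L)
C3  (by R18: F, P)
G  (by R9: C3, F3)
B1  (by R11: G)
A1  (by R12: B1, B2)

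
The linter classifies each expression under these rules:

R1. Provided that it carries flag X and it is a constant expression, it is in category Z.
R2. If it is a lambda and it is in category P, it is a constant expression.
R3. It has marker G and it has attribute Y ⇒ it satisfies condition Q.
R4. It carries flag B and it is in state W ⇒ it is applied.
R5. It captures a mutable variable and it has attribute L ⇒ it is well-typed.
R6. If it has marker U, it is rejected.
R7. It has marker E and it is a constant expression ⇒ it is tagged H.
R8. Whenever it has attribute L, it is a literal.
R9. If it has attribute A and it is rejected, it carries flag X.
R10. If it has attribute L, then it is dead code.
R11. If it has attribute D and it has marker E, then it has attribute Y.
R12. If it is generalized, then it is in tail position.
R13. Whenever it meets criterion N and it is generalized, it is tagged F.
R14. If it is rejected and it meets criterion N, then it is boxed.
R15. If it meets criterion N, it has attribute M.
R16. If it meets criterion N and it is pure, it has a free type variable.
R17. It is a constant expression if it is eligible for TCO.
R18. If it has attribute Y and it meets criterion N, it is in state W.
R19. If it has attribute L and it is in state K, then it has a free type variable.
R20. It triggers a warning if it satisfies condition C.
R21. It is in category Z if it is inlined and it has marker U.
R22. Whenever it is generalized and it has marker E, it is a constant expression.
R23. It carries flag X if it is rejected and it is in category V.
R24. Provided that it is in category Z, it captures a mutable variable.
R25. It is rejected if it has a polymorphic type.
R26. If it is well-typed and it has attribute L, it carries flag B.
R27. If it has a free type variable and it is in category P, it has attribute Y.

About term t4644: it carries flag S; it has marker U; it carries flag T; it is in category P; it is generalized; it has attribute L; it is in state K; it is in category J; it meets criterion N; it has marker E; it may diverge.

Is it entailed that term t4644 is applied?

Forward chaining from the given facts derives: is rejected, is a literal, is dead code, is in tail position, is tagged F, is boxed, has attribute M, has a free type variable, is a constant expression, has attribute Y, is tagged H, is in state W.
The only rule concluding "it is applied" is R4, which needs "it carries flag B"; that is never established.

No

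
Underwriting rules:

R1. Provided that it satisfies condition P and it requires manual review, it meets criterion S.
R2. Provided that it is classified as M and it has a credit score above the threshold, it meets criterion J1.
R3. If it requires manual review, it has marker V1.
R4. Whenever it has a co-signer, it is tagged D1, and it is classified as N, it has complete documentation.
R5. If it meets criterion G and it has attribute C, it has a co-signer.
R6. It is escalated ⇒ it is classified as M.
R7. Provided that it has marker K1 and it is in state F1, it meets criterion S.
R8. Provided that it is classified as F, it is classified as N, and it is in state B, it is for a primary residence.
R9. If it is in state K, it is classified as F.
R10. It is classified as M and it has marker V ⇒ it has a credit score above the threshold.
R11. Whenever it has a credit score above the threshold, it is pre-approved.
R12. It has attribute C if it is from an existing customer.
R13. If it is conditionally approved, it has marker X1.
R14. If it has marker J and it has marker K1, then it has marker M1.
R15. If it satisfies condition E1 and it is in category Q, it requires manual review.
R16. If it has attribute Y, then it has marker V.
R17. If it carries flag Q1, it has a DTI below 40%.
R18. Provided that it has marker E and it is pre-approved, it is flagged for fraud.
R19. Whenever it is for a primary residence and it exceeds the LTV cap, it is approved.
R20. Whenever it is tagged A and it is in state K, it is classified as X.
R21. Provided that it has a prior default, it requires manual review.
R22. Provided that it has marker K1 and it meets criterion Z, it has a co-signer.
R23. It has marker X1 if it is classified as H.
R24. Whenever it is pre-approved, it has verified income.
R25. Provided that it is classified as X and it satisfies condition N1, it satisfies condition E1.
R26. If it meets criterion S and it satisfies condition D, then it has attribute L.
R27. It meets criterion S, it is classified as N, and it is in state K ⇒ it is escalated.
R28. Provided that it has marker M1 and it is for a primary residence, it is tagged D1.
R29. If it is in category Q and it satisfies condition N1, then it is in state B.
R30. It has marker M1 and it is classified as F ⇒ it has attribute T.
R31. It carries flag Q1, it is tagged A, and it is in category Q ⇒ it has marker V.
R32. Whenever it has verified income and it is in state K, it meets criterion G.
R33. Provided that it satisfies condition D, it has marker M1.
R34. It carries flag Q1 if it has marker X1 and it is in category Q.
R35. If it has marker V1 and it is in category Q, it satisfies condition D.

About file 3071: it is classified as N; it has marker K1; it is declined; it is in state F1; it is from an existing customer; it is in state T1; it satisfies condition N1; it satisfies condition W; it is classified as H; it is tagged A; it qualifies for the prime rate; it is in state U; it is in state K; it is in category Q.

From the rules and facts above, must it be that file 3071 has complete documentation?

Yes

By R7 (it has marker K1, it is in state F1): it meets criterion S.
By R9 (it is in state K): it is classified as F.
By R12 (it is from an existing customer): it has attribute C.
By R20 (it is tagged A, it is in state K): it is classified as X.
By R23 (it is classified as H): it has marker X1.
By R25 (it is classified as X, it satisfies condition N1): it satisfies condition E1.
By R27 (it meets criterion S, it is classified as N, it is in state K): it is escalated.
By R29 (it is in category Q, it satisfies condition N1): it is in state B.
By R34 (it has marker X1, it is in category Q): it carries flag Q1.
By R6 (it is escalated): it is classified as M.
By R8 (it is classified as F, it is classified as N, it is in state B): it is for a primary residence.
By R15 (it satisfies condition E1, it is in category Q): it requires manual review.
By R31 (it carries flag Q1, it is tagged A, it is in category Q): it has marker V.
By R3 (it requires manual review): it has marker V1.
By R10 (it is classified as M, it has marker V): it has a credit score above the threshold.
By R11 (it has a credit score above the threshold): it is pre-approved.
By R24 (it is pre-approved): it has verified income.
By R32 (it has verified income, it is in state K): it meets criterion G.
By R35 (it has marker V1, it is in category Q): it satisfies condition D.
By R5 (it meets criterion G, it has attribute C): it has a co-signer.
By R33 (it satisfies condition D): it has marker M1.
By R28 (it has marker M1, it is for a primary residence): it is tagged D1.
By R4 (it has a co-signer, it is tagged D1, it is classified as N): it has complete documentation.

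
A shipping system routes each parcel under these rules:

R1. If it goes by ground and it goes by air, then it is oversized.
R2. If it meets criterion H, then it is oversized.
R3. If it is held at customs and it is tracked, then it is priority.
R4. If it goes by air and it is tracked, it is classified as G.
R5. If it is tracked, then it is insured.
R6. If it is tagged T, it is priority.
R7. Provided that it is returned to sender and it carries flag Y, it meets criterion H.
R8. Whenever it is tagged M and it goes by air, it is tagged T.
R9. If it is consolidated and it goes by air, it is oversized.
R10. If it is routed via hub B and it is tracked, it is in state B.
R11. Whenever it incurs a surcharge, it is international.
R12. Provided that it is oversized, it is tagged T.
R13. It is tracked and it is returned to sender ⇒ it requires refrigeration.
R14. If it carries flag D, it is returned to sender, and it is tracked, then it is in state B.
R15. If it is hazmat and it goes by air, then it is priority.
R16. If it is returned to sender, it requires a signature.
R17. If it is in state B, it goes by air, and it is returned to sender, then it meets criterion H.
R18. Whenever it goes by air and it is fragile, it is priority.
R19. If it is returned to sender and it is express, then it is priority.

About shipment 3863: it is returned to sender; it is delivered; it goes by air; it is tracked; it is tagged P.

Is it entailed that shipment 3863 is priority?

No

Forward chaining from the given facts derives: is classified as G, is insured, requires refrigeration, requires a signature.
Rules concluding "it is priority": R3 needs "it is held at customs"; R6 needs "it is tagged T"; R15 needs "it is hazmat"; R18 needs "it is fragile"; R19 needs "it is express" — none of these are established.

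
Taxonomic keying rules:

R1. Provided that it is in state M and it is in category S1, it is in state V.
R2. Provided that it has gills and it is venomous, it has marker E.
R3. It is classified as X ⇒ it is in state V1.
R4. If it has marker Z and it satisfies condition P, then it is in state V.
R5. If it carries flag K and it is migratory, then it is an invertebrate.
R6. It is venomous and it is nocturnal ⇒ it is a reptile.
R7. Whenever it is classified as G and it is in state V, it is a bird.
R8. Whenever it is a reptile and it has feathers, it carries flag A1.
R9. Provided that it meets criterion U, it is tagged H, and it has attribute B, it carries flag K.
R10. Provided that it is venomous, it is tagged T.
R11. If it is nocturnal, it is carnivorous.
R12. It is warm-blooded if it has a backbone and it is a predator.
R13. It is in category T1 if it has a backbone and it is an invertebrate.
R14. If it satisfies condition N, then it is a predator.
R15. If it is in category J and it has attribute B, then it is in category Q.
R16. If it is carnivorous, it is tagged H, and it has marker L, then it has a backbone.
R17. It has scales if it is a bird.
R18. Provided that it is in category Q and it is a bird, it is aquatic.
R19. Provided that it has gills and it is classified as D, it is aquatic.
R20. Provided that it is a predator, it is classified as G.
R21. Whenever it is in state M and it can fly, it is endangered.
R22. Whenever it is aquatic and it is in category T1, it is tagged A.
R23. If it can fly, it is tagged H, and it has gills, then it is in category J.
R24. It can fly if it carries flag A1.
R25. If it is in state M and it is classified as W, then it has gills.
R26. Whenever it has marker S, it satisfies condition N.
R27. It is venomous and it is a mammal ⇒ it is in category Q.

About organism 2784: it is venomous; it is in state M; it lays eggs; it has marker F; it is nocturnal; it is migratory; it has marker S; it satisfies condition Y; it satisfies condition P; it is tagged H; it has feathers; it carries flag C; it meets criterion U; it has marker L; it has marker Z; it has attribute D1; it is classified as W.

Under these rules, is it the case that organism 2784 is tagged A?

Forward chaining from the given facts derives: is in state V, is a reptile, carries flag A1, is tagged T, is carnivorous, has a backbone, can fly, has gills, satisfies condition N, has marker E, is a predator, is classified as G, is endangered, is in category J, is a bird, is warm-blooded, has scales.
The only rule concluding "it is tagged A" is R22, which needs "it is aquatic"; that is never established.

No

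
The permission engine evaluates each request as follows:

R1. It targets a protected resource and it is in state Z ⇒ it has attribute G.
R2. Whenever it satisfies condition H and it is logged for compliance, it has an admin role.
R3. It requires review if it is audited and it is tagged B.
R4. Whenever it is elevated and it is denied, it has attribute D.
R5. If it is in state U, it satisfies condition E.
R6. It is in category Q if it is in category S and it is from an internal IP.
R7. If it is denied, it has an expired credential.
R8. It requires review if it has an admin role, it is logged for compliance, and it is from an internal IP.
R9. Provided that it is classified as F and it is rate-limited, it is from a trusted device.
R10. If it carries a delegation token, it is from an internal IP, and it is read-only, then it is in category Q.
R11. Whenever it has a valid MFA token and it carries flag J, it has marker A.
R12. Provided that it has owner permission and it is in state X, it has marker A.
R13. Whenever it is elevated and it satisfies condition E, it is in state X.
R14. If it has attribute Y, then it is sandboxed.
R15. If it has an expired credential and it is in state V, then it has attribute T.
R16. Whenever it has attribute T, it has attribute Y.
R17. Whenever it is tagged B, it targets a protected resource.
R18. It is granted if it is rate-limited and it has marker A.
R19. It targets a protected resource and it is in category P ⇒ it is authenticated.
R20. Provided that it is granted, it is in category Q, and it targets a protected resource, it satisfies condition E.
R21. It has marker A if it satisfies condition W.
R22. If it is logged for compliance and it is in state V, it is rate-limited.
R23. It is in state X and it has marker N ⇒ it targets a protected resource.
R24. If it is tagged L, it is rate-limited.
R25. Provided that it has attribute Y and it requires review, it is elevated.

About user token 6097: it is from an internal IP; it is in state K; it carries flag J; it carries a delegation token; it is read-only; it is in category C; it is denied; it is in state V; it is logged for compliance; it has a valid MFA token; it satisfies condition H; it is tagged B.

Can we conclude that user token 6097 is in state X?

Yes

By R2 (it satisfies condition H, it is logged for compliance): it has an admin role.
By R7 (it is denied): it has an expired credential.
By R8 (it has an admin role, it is logged for compliance, it is from an internal IP): it requires review.
By R10 (it carries a delegation token, it is from an internal IP, it is read-only): it is in category Q.
By R11 (it has a valid MFA token, it carries flag J): it has marker A.
By R15 (it has an expired credential, it is in state V): it has attribute T.
By R16 (it has attribute T): it has attribute Y.
By R17 (it is tagged B): it targets a protected resource.
By R22 (it is logged for compliance, it is in state V): it is rate-limited.
By R25 (it has attribute Y, it requires review): it is elevated.
By R18 (it is rate-limited, it has marker A): it is granted.
By R20 (it is granted, it is in category Q, it targets a protected resource): it satisfies condition E.
By R13 (it is elevated, it satisfies condition E): it is in state X.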